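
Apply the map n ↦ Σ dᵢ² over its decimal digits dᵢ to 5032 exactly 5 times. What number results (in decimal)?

145

5032 → 5² + 0² + 3² + 2² = 25 + 0 + 9 + 4 = 38
38 → 3² + 8² = 9 + 64 = 73
73 → 7² + 3² = 49 + 9 = 58
58 → 5² + 8² = 25 + 64 = 89
89 → 8² + 9² = 64 + 81 = 145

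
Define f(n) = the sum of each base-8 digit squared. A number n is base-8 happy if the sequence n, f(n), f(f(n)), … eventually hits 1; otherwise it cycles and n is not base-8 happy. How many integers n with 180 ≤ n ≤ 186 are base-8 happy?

180: 180 → 56 → 49 → 37 → 41 → 26 → 13 → 26  (repeats 26)
181: 181 → 65 → 2 → 4 → 16 → 4  (repeats 4)
182: 182 → 76 → 18 → 8 → 1  (reaches 1)
183: 183 → 89 → 11 → 10 → 5 → 25 → 10  (repeats 10)
184: 184 → 53 → 61 → 74 → 6 → 36 → 32 → 16 → 4 → 16  (repeats 16)
185: 185 → 54 → 72 → 2 → 4 → 16 → 4  (repeats 4)
186: 186 → 57 → 50 → 40 → 25 → 10 → 5 → 25  (repeats 25)
base-8 happy: 182

1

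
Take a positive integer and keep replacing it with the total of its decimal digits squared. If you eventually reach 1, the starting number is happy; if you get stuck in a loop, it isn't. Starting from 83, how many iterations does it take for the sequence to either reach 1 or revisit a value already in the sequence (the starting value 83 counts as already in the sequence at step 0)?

10

83 → 8² + 3² = 73
73 → 7² + 3² = 58
58 → 5² + 8² = 89
89 → 8² + 9² = 145
145 → 1² + 4² + 5² = 42
42 → 4² + 2² = 20
20 → 2² + 0² = 4
4 → 4² = 16
16 → 1² + 6² = 37
37 → 3² + 7² = 58  — 58 repeats.
That took 10 steps.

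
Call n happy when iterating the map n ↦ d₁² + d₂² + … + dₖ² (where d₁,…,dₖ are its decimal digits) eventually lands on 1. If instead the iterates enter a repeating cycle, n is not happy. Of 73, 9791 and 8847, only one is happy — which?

73: 73 → 58 → 89 → 145 → 42 → 20 → 4 → 16 → 37 → 58  — repeats 58 (not happy)
9791: 9791 → 212 → 9 → 81 → 65 → 61 → 37 → 58 → 89 → 145 → 42 → 20 → 4 → 16 → 37  — repeats 37 (not happy)
8847: 8847 → 193 → 91 → 82 → 68 → 100 → 1  — reaches 1 (happy)

8847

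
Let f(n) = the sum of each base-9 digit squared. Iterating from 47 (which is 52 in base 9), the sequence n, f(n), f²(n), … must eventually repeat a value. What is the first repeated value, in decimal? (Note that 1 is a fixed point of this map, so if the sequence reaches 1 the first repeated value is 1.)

47 = (5,2)_9 → 5² + 2² = 25 + 4 = 29
29 = (3,2)_9 → 3² + 2² = 9 + 4 = 13
13 = (1,4)_9 → 1² + 4² = 1 + 16 = 17
17 = (1,8)_9 → 1² + 8² = 1 + 64 = 65
65 = (7,2)_9 → 7² + 2² = 49 + 4 = 53
53 = (5,8)_9 → 5² + 8² = 25 + 64 = 89
89 = (1,0,8)_9 → 1² + 0² + 8² = 1 + 0 + 64 = 65  — 65 already appeared earlier.

65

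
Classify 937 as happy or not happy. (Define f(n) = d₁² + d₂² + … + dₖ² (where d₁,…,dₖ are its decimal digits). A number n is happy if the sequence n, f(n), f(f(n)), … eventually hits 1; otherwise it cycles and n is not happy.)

937 → 9² + 3² + 7² = 81 + 9 + 49 = 139
139 → 1² + 3² + 9² = 1 + 9 + 81 = 91
91 → 9² + 1² = 81 + 1 = 82
82 → 8² + 2² = 64 + 4 = 68
68 → 6² + 8² = 36 + 64 = 100
100 → 1² + 0² + 0² = 1 + 0 + 0 = 1  — reached 1.

happy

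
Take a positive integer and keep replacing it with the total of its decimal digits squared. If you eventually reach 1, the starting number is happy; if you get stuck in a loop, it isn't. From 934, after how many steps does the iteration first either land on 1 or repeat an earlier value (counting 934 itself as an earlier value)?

934 → 9² + 3² + 4² = 106
106 → 1² + 0² + 6² = 37
37 → 3² + 7² = 58
58 → 5² + 8² = 89
89 → 8² + 9² = 145
145 → 1² + 4² + 5² = 42
42 → 4² + 2² = 20
20 → 2² + 0² = 4
4 → 4² = 16
16 → 1² + 6² = 37  — 37 repeats.
That took 10 steps.

10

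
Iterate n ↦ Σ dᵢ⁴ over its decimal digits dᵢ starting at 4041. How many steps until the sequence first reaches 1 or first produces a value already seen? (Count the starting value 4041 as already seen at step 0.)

4041 → 513
513 → 707
707 → 4802
4802 → 4368
4368 → 5729
5729 → 9603
9603 → 7938
7938 → 13139
13139 → 6725
6725 → 4338
4338 → 4514
4514 → 1138
1138 → 4179
4179 → 9219
9219 → 13139  — 13139 repeats.
That took 15 steps.

15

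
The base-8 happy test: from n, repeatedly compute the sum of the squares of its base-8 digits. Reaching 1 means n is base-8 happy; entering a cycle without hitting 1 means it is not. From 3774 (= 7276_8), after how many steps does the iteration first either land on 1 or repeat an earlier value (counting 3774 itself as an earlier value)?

6

3774 = (7,2,7,6)_8 → 7² + 2² + 7² + 6² = 138
138 = (2,1,2)_8 → 2² + 1² + 2² = 9
9 = (1,1)_8 → 1² + 1² = 2
2 = (2)_8 → 2² = 4
4 = (4)_8 → 4² = 16
16 = (2,0)_8 → 2² + 0² = 4  — 4 repeats.
That took 6 steps.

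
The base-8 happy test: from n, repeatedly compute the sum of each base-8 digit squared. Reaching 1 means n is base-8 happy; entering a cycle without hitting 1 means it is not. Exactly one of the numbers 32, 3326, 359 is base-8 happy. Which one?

3326

32: 32 → 16 → 4 → 16  — repeats 16 (not base-8 happy)
3326: 3326 → 130 → 8 → 1  — reaches 1 (base-8 happy)
359: 359 → 90 → 14 → 37 → 41 → 26 → 13 → 26  — repeats 26 (not base-8 happy)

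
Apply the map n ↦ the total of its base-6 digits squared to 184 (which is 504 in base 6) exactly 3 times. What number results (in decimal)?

20

184 = (5,0,4)_6 → 5² + 0² + 4² = 25 + 0 + 16 = 41
41 = (1,0,5)_6 → 1² + 0² + 5² = 1 + 0 + 25 = 26
26 = (4,2)_6 → 4² + 2² = 16 + 4 = 20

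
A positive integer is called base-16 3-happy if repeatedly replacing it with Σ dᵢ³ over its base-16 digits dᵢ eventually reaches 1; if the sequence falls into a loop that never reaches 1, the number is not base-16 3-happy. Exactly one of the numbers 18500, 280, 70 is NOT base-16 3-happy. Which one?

18500

18500: 18500 → 704 → 1736 → 2456 → 1970 → 1682 → 953 → 2087 → 863 → 3527 → 4268 → 2729 → 2729  — repeats 2729 (not base-16 3-happy)
280: 280 → 514 → 16 → 1  — reaches 1 (base-16 3-happy)
70: 70 → 280 → 514 → 16 → 1  — reaches 1 (base-16 3-happy)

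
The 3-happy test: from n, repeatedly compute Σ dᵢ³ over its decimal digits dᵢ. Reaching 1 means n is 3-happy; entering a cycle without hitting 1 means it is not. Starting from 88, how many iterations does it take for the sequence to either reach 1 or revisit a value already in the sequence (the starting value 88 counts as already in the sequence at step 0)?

88 → 8³ + 8³ = 1024
1024 → 1³ + 0³ + 2³ + 4³ = 73
73 → 7³ + 3³ = 370
370 → 3³ + 7³ + 0³ = 370  — 370 repeats.
That took 4 steps.

4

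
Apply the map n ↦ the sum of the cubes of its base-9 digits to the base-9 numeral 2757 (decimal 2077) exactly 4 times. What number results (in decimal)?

27

2077 = (2,7,5,7)_9 → 2³ + 7³ + 5³ + 7³ = 819
819 = (1,1,1,0)_9 → 1³ + 1³ + 1³ + 0³ = 3
3 = (3)_9 → 3³ = 27
27 = (3,0)_9 → 3³ + 0³ = 27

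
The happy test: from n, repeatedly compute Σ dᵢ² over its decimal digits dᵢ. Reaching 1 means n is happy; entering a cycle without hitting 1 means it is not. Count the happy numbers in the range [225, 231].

225: 225 → 33 → 18 → 65 → 61 → 37 → 58 → 89 → 145 → 42 → 20 → 4 → 16 → 37  (repeats 37)
226: 226 → 44 → 32 → 13 → 10 → 1  (reaches 1)
227: 227 → 57 → 74 → 65 → 61 → 37 → 58 → 89 → 145 → 42 → 20 → 4 → 16 → 37  (repeats 37)
228: 228 → 72 → 53 → 34 → 25 → 29 → 85 → 89 → 145 → 42 → 20 → 4 → 16 → 37 → 58 → 89  (repeats 89)
229: 229 → 89 → 145 → 42 → 20 → 4 → 16 → 37 → 58 → 89  (repeats 89)
230: 230 → 13 → 10 → 1  (reaches 1)
231: 231 → 14 → 17 → 50 → 25 → 29 → 85 → 89 → 145 → 42 → 20 → 4 → 16 → 37 → 58 → 89  (repeats 89)
happy: 226, 230

2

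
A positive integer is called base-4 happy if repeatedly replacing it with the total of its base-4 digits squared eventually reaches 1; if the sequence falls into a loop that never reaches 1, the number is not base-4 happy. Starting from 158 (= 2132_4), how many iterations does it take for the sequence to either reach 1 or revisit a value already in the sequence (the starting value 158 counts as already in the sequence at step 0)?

158 = (2,1,3,2)_4 → 2² + 1² + 3² + 2² = 4 + 1 + 9 + 4 = 18
18 = (1,0,2)_4 → 1² + 0² + 2² = 1 + 0 + 4 = 5
5 = (1,1)_4 → 1² + 1² = 1 + 1 = 2
2 = (2)_4 → 2² = 4
4 = (1,0)_4 → 1² + 0² = 1 + 0 = 1  — reached 1.
That took 5 steps.

5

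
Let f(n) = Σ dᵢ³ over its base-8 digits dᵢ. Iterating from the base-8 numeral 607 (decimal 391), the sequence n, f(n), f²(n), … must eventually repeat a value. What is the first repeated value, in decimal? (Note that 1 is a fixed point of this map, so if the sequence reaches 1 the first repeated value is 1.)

559

391 = (6,0,7)_8 → 559
559 = (1,0,5,7)_8 → 469
469 = (7,2,5)_8 → 476
476 = (7,3,4)_8 → 434
434 = (6,6,2)_8 → 440
440 = (6,7,0)_8 → 559  — 559 already appeared earlier.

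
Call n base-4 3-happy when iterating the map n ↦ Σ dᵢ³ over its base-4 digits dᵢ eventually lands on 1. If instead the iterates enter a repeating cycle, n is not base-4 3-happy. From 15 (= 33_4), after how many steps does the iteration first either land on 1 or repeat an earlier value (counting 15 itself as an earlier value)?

4

15 = (3,3)_4 → 54
54 = (3,1,2)_4 → 36
36 = (2,1,0)_4 → 9
9 = (2,1)_4 → 9  — 9 repeats.
That took 4 steps.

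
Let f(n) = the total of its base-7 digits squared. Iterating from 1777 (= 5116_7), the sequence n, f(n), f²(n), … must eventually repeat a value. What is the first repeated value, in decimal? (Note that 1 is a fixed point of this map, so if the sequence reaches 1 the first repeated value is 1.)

1777 = (5,1,1,6)_7 → 5² + 1² + 1² + 6² = 25 + 1 + 1 + 36 = 63
63 = (1,2,0)_7 → 1² + 2² + 0² = 1 + 4 + 0 = 5
5 = (5)_7 → 5² = 25
25 = (3,4)_7 → 3² + 4² = 9 + 16 = 25  — 25 already appeared earlier.

25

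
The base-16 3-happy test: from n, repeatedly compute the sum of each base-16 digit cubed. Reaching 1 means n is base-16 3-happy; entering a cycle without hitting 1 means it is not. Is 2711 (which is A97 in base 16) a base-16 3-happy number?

not base-16 3-happy

2711 = (10,9,7)_16 → 10³ + 9³ + 7³ = 2072
2072 = (8,1,8)_16 → 8³ + 1³ + 8³ = 1025
1025 = (4,0,1)_16 → 4³ + 0³ + 1³ = 65
65 = (4,1)_16 → 4³ + 1³ = 65  — 65 already seen; the sequence cycles without reaching 1.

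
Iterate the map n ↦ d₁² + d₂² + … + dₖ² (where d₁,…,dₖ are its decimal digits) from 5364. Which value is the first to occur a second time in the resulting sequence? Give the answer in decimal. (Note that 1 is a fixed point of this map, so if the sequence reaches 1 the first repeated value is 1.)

1

5364 → 5² + 3² + 6² + 4² = 86
86 → 8² + 6² = 100
100 → 1² + 0² + 0² = 1  — reached the fixed point 1.
1 → 1, so 1 is the first repeated value.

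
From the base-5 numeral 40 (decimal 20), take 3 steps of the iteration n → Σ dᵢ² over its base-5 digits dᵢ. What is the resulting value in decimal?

4

20 = (4,0)_5 → 4² + 0² = 16
16 = (3,1)_5 → 3² + 1² = 10
10 = (2,0)_5 → 2² + 0² = 4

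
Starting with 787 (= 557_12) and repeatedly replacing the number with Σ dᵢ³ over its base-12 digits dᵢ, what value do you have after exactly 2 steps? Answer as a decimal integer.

787 = (5,5,7)_12 → 593
593 = (4,1,5)_12 → 190

190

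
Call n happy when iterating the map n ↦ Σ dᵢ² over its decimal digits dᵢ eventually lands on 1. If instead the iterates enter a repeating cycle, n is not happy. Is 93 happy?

93 → 9² + 3² = 81 + 9 = 90
90 → 9² + 0² = 81 + 0 = 81
81 → 8² + 1² = 64 + 1 = 65
65 → 6² + 5² = 36 + 25 = 61
61 → 6² + 1² = 36 + 1 = 37
37 → 3² + 7² = 9 + 49 = 58
58 → 5² + 8² = 25 + 64 = 89
89 → 8² + 9² = 64 + 81 = 145
145 → 1² + 4² + 5² = 1 + 16 + 25 = 42
42 → 4² + 2² = 16 + 4 = 20
20 → 2² + 0² = 4 + 0 = 4
4 → 4² = 16
16 → 1² + 6² = 1 + 36 = 37  — 37 already seen; the sequence cycles without reaching 1.

not happy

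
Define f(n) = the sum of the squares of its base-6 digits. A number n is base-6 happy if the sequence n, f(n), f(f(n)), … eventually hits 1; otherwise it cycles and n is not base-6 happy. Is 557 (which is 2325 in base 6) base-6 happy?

not base-6 happy

557 = (2,3,2,5)_6 → 2² + 3² + 2² + 5² = 42
42 = (1,1,0)_6 → 1² + 1² + 0² = 2
2 = (2)_6 → 2² = 4
4 = (4)_6 → 4² = 16
16 = (2,4)_6 → 2² + 4² = 20
20 = (3,2)_6 → 3² + 2² = 13
13 = (2,1)_6 → 2² + 1² = 5
5 = (5)_6 → 5² = 25
25 = (4,1)_6 → 4² + 1² = 17
17 = (2,5)_6 → 2² + 5² = 29
29 = (4,5)_6 → 4² + 5² = 41
41 = (1,0,5)_6 → 1² + 0² + 5² = 26
26 = (4,2)_6 → 4² + 2² = 20  — 20 already seen; the sequence cycles without reaching 1.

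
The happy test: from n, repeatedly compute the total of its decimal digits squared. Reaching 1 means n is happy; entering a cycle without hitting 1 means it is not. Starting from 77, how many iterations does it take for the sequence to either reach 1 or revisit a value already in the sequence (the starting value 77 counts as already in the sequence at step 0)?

10

77 → 98
98 → 145
145 → 42
42 → 20
20 → 4
4 → 16
16 → 37
37 → 58
58 → 89
89 → 145  — 145 repeats.
That took 10 steps.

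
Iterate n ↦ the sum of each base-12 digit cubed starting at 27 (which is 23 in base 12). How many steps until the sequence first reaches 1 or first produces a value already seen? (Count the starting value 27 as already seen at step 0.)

27 = (2,3)_12 → 2³ + 3³ = 35
35 = (2,11)_12 → 2³ + 11³ = 1339
1339 = (9,3,7)_12 → 9³ + 3³ + 7³ = 1099
1099 = (7,7,7)_12 → 7³ + 7³ + 7³ = 1029
1029 = (7,1,9)_12 → 7³ + 1³ + 9³ = 1073
1073 = (7,5,5)_12 → 7³ + 5³ + 5³ = 593
593 = (4,1,5)_12 → 4³ + 1³ + 5³ = 190
190 = (1,3,10)_12 → 1³ + 3³ + 10³ = 1028
1028 = (7,1,8)_12 → 7³ + 1³ + 8³ = 856
856 = (5,11,4)_12 → 5³ + 11³ + 4³ = 1520
1520 = (10,6,8)_12 → 10³ + 6³ + 8³ = 1728
1728 = (1,0,0,0)_12 → 1³ + 0³ + 0³ + 0³ = 1  — reached 1.
That took 12 steps.

12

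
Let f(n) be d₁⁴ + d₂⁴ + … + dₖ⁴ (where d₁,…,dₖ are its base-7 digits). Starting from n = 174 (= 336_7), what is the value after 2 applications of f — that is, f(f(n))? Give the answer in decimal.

174 = (3,3,6)_7 → 3⁴ + 3⁴ + 6⁴ = 1458
1458 = (4,1,5,2)_7 → 4⁴ + 1⁴ + 5⁴ + 2⁴ = 898

898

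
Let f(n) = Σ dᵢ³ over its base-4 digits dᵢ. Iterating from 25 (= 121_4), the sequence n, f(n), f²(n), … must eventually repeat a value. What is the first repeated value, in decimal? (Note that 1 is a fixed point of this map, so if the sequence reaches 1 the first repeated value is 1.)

1

25 = (1,2,1)_4 → 1³ + 2³ + 1³ = 1 + 8 + 1 = 10
10 = (2,2)_4 → 2³ + 2³ = 8 + 8 = 16
16 = (1,0,0)_4 → 1³ + 0³ + 0³ = 1 + 0 + 0 = 1  — reached the fixed point 1.
1 → 1, so 1 is the first repeated value.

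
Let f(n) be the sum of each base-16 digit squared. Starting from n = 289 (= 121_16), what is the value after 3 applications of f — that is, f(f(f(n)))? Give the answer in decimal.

20

289 = (1,2,1)_16 → 6
6 = (6)_16 → 36
36 = (2,4)_16 → 20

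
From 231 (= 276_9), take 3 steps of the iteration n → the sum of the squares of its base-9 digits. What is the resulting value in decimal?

53

231 = (2,7,6)_9 → 2² + 7² + 6² = 89
89 = (1,0,8)_9 → 1² + 0² + 8² = 65
65 = (7,2)_9 → 7² + 2² = 53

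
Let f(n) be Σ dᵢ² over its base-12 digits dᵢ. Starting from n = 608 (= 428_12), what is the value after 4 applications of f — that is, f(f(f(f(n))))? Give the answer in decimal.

26

608 = (4,2,8)_12 → 4² + 2² + 8² = 16 + 4 + 64 = 84
84 = (7,0)_12 → 7² + 0² = 49 + 0 = 49
49 = (4,1)_12 → 4² + 1² = 16 + 1 = 17
17 = (1,5)_12 → 1² + 5² = 1 + 25 = 26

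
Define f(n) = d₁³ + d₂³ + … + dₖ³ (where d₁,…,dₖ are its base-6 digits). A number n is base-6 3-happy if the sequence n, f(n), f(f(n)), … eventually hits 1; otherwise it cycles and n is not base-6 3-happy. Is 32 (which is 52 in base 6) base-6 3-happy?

base-6 3-happy

32 = (5,2)_6 → 5³ + 2³ = 125 + 8 = 133
133 = (3,4,1)_6 → 3³ + 4³ + 1³ = 27 + 64 + 1 = 92
92 = (2,3,2)_6 → 2³ + 3³ + 2³ = 8 + 27 + 8 = 43
43 = (1,1,1)_6 → 1³ + 1³ + 1³ = 1 + 1 + 1 = 3
3 = (3)_6 → 3³ = 27
27 = (4,3)_6 → 4³ + 3³ = 64 + 27 = 91
91 = (2,3,1)_6 → 2³ + 3³ + 1³ = 8 + 27 + 1 = 36
36 = (1,0,0)_6 → 1³ + 0³ + 0³ = 1 + 0 + 0 = 1  — reached 1.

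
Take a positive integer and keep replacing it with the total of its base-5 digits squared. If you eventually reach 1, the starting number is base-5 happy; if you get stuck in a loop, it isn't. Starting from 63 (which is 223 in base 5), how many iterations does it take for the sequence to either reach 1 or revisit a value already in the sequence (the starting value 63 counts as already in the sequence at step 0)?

63 = (2,2,3)_5 → 2² + 2² + 3² = 17
17 = (3,2)_5 → 3² + 2² = 13
13 = (2,3)_5 → 2² + 3² = 13  — 13 repeats.
That took 3 steps.

3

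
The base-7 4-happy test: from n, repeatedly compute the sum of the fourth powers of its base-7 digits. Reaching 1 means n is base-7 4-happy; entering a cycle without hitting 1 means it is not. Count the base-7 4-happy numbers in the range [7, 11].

7: 7 → 1  (reaches 1)
8: 8 → 2 → 16 → 32 → 512 → 164 → 178 → 418 → 708 → 98 → 16  (repeats 16)
9: 9 → 17 → 97 → 2593 → 1459 → 963 → 1153 → 803 → 673 → 1923 → 1507 → 913 → 609 → 707 → 97  (repeats 97)
10: 10 → 82 → 882 → 272 → 2002 → 2546 → 1938 → 2258 → 1808 → 1938  (repeats 1938)
11: 11 → 257 → 1251 → 1043 → 97 → 2593 → 1459 → 963 → 1153 → 803 → 673 → 1923 → 1507 → 913 → 609 → 707 → 97  (repeats 97)
base-7 4-happy: 7

1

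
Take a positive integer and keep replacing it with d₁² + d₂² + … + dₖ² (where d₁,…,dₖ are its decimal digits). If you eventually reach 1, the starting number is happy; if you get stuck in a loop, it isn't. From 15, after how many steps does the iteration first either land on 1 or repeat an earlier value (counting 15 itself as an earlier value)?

11

15 → 1² + 5² = 1 + 25 = 26
26 → 2² + 6² = 4 + 36 = 40
40 → 4² + 0² = 16 + 0 = 16
16 → 1² + 6² = 1 + 36 = 37
37 → 3² + 7² = 9 + 49 = 58
58 → 5² + 8² = 25 + 64 = 89
89 → 8² + 9² = 64 + 81 = 145
145 → 1² + 4² + 5² = 1 + 16 + 25 = 42
42 → 4² + 2² = 16 + 4 = 20
20 → 2² + 0² = 4 + 0 = 4
4 → 4² = 16  — 16 repeats.
That took 11 steps.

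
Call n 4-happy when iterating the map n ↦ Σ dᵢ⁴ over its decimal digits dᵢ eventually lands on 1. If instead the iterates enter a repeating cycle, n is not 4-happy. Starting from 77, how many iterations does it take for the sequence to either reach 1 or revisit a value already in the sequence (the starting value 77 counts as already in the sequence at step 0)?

13

77 → 7⁴ + 7⁴ = 4802
4802 → 4⁴ + 8⁴ + 0⁴ + 2⁴ = 4368
4368 → 4⁴ + 3⁴ + 6⁴ + 8⁴ = 5729
5729 → 5⁴ + 7⁴ + 2⁴ + 9⁴ = 9603
9603 → 9⁴ + 6⁴ + 0⁴ + 3⁴ = 7938
7938 → 7⁴ + 9⁴ + 3⁴ + 8⁴ = 13139
13139 → 1⁴ + 3⁴ + 1⁴ + 3⁴ + 9⁴ = 6725
6725 → 6⁴ + 7⁴ + 2⁴ + 5⁴ = 4338
4338 → 4⁴ + 3⁴ + 3⁴ + 8⁴ = 4514
4514 → 4⁴ + 5⁴ + 1⁴ + 4⁴ = 1138
1138 → 1⁴ + 1⁴ + 3⁴ + 8⁴ = 4179
4179 → 4⁴ + 1⁴ + 7⁴ + 9⁴ = 9219
9219 → 9⁴ + 2⁴ + 1⁴ + 9⁴ = 13139  — 13139 repeats.
That took 13 steps.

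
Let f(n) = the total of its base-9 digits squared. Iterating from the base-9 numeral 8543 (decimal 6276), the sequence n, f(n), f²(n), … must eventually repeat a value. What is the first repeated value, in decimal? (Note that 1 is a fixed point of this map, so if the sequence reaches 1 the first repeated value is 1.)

6276 = (8,5,4,3)_9 → 8² + 5² + 4² + 3² = 114
114 = (1,3,6)_9 → 1² + 3² + 6² = 46
46 = (5,1)_9 → 5² + 1² = 26
26 = (2,8)_9 → 2² + 8² = 68
68 = (7,5)_9 → 7² + 5² = 74
74 = (8,2)_9 → 8² + 2² = 68  — 68 already appeared earlier.

68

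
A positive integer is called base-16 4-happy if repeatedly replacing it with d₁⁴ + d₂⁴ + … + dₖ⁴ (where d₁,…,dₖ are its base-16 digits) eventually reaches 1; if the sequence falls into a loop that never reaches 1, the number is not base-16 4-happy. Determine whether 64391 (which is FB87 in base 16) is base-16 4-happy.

base-16 4-happy

64391 = (15,11,8,7)_16 → 15⁴ + 11⁴ + 8⁴ + 7⁴ = 50625 + 14641 + 4096 + 2401 = 71763
71763 = (1,1,8,5,3)_16 → 1⁴ + 1⁴ + 8⁴ + 5⁴ + 3⁴ = 1 + 1 + 4096 + 625 + 81 = 4804
4804 = (1,2,12,4)_16 → 1⁴ + 2⁴ + 12⁴ + 4⁴ = 1 + 16 + 20736 + 256 = 21009
21009 = (5,2,1,1)_16 → 5⁴ + 2⁴ + 1⁴ + 1⁴ = 625 + 16 + 1 + 1 = 643
643 = (2,8,3)_16 → 2⁴ + 8⁴ + 3⁴ = 16 + 4096 + 81 = 4193
4193 = (1,0,6,1)_16 → 1⁴ + 0⁴ + 6⁴ + 1⁴ = 1 + 0 + 1296 + 1 = 1298
1298 = (5,1,2)_16 → 5⁴ + 1⁴ + 2⁴ = 625 + 1 + 16 = 642
642 = (2,8,2)_16 → 2⁴ + 8⁴ + 2⁴ = 16 + 4096 + 16 = 4128
4128 = (1,0,2,0)_16 → 1⁴ + 0⁴ + 2⁴ + 0⁴ = 1 + 0 + 16 + 0 = 17
17 = (1,1)_16 → 1⁴ + 1⁴ = 1 + 1 = 2
2 = (2)_16 → 2⁴ = 16
16 = (1,0)_16 → 1⁴ + 0⁴ = 1 + 0 = 1  — reached 1.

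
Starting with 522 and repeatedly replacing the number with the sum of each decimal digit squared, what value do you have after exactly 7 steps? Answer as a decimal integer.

89

522 → 5² + 2² + 2² = 25 + 4 + 4 = 33
33 → 3² + 3² = 9 + 9 = 18
18 → 1² + 8² = 1 + 64 = 65
65 → 6² + 5² = 36 + 25 = 61
61 → 6² + 1² = 36 + 1 = 37
37 → 3² + 7² = 9 + 49 = 58
58 → 5² + 8² = 25 + 64 = 89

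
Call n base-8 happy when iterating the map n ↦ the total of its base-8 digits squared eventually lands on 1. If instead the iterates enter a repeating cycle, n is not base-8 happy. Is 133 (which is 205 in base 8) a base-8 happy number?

not base-8 happy

133 = (2,0,5)_8 → 2² + 0² + 5² = 4 + 0 + 25 = 29
29 = (3,5)_8 → 3² + 5² = 9 + 25 = 34
34 = (4,2)_8 → 4² + 2² = 16 + 4 = 20
20 = (2,4)_8 → 2² + 4² = 4 + 16 = 20  — 20 already seen; the sequence cycles without reaching 1.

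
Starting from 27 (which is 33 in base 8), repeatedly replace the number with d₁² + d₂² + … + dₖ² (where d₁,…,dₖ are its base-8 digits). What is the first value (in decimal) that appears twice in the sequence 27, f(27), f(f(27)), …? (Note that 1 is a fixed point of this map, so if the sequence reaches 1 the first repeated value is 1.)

1

27 = (3,3)_8 → 18
18 = (2,2)_8 → 8
8 = (1,0)_8 → 1  — reached the fixed point 1.
1 → 1, so 1 is the first repeated value.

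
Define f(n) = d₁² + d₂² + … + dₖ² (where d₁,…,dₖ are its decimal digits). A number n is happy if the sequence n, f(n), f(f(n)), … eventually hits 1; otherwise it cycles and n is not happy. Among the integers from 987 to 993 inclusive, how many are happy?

987: 987 → 194 → 98 → 145 → 42 → 20 → 4 → 16 → 37 → 58 → 89 → 145  — not happy
988: 988 → 209 → 85 → 89 → 145 → 42 → 20 → 4 → 16 → 37 → 58 → 89  — not happy
989: 989 → 226 → 44 → 32 → 13 → 10 → 1  — happy
990: 990 → 162 → 41 → 17 → 50 → 25 → 29 → 85 → 89 → 145 → 42 → 20 → 4 → 16 → 37 → 58 → 89  — not happy
991: 991 → 163 → 46 → 52 → 29 → 85 → 89 → 145 → 42 → 20 → 4 → 16 → 37 → 58 → 89  — not happy
992: 992 → 166 → 73 → 58 → 89 → 145 → 42 → 20 → 4 → 16 → 37 → 58  — not happy
993: 993 → 171 → 51 → 26 → 40 → 16 → 37 → 58 → 89 → 145 → 42 → 20 → 4 → 16  — not happy
happy: 989

1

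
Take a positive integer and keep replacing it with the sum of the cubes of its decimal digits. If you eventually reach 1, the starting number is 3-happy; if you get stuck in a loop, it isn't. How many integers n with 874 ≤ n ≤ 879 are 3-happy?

1

874: 874 → 919 → 1459 → 919  — not 3-happy
875: 875 → 980 → 1241 → 74 → 407 → 407  — not 3-happy
876: 876 → 1071 → 345 → 216 → 225 → 141 → 66 → 432 → 99 → 1458 → 702 → 351 → 153 → 153  — not 3-happy
877: 877 → 1198 → 1243 → 100 → 1  — 3-happy
878: 878 → 1367 → 587 → 980 → 1241 → 74 → 407 → 407  — not 3-happy
879: 879 → 1584 → 702 → 351 → 153 → 153  — not 3-happy
3-happy: 877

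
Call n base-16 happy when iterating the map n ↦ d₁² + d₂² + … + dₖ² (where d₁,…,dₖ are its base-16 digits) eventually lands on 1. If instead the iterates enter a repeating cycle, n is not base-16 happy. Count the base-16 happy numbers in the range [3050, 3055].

3050: 3050 → 417 → 102 → 72 → 80 → 25 → 82 → 29 → 170 → 200 → 208 → 169 → 181 → 146 → 85 → 50 → 13 → 169  — not base-16 happy
3051: 3051 → 438 → 158 → 277 → 27 → 122 → 149 → 106 → 136 → 128 → 64 → 16 → 1  — base-16 happy
3052: 3052 → 461 → 314 → 110 → 232 → 260 → 17 → 2 → 4 → 16 → 1  — base-16 happy
3053: 3053 → 486 → 233 → 277 → 27 → 122 → 149 → 106 → 136 → 128 → 64 → 16 → 1  — base-16 happy
3054: 3054 → 513 → 5 → 25 → 82 → 29 → 170 → 200 → 208 → 169 → 181 → 146 → 85 → 50 → 13 → 169  — not base-16 happy
3055: 3055 → 542 → 201 → 225 → 197 → 169 → 181 → 146 → 85 → 50 → 13 → 169  — not base-16 happy
base-16 happy: 3051, 3052, 3053

3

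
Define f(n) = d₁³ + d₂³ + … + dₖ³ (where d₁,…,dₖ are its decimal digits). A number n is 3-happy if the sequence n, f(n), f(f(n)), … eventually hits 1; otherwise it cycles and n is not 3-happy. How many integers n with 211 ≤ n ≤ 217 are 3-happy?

211: 211 → 10 → 1  (reaches 1)
212: 212 → 17 → 344 → 155 → 251 → 134 → 92 → 737 → 713 → 371 → 371  (repeats 371)
213: 213 → 36 → 243 → 99 → 1458 → 702 → 351 → 153 → 153  (repeats 153)
214: 214 → 73 → 370 → 370  (repeats 370)
215: 215 → 134 → 92 → 737 → 713 → 371 → 371  (repeats 371)
216: 216 → 225 → 141 → 66 → 432 → 99 → 1458 → 702 → 351 → 153 → 153  (repeats 153)
217: 217 → 352 → 160 → 217  (repeats 217)
3-happy: 211

1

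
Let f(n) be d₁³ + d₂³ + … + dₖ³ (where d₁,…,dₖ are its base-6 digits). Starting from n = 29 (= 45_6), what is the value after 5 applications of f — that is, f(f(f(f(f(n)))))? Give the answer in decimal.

29 = (4,5)_6 → 4³ + 5³ = 189
189 = (5,1,3)_6 → 5³ + 1³ + 3³ = 153
153 = (4,1,3)_6 → 4³ + 1³ + 3³ = 92
92 = (2,3,2)_6 → 2³ + 3³ + 2³ = 43
43 = (1,1,1)_6 → 1³ + 1³ + 1³ = 3

3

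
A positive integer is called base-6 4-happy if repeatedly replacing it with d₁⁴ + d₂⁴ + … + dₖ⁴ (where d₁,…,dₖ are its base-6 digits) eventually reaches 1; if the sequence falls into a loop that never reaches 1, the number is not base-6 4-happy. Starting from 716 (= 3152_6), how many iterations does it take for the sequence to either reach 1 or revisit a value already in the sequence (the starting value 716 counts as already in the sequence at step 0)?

15

716 = (3,1,5,2)_6 → 3⁴ + 1⁴ + 5⁴ + 2⁴ = 81 + 1 + 625 + 16 = 723
723 = (3,2,0,3)_6 → 3⁴ + 2⁴ + 0⁴ + 3⁴ = 81 + 16 + 0 + 81 = 178
178 = (4,5,4)_6 → 4⁴ + 5⁴ + 4⁴ = 256 + 625 + 256 = 1137
1137 = (5,1,3,3)_6 → 5⁴ + 1⁴ + 3⁴ + 3⁴ = 625 + 1 + 81 + 81 = 788
788 = (3,3,5,2)_6 → 3⁴ + 3⁴ + 5⁴ + 2⁴ = 81 + 81 + 625 + 16 = 803
803 = (3,4,1,5)_6 → 3⁴ + 4⁴ + 1⁴ + 5⁴ = 81 + 256 + 1 + 625 = 963
963 = (4,2,4,3)_6 → 4⁴ + 2⁴ + 4⁴ + 3⁴ = 256 + 16 + 256 + 81 = 609
609 = (2,4,5,3)_6 → 2⁴ + 4⁴ + 5⁴ + 3⁴ = 16 + 256 + 625 + 81 = 978
978 = (4,3,1,0)_6 → 4⁴ + 3⁴ + 1⁴ + 0⁴ = 256 + 81 + 1 + 0 = 338
338 = (1,3,2,2)_6 → 1⁴ + 3⁴ + 2⁴ + 2⁴ = 1 + 81 + 16 + 16 = 114
114 = (3,1,0)_6 → 3⁴ + 1⁴ + 0⁴ = 81 + 1 + 0 = 82
82 = (2,1,4)_6 → 2⁴ + 1⁴ + 4⁴ = 16 + 1 + 256 = 273
273 = (1,1,3,3)_6 → 1⁴ + 1⁴ + 3⁴ + 3⁴ = 1 + 1 + 81 + 81 = 164
164 = (4,3,2)_6 → 4⁴ + 3⁴ + 2⁴ = 256 + 81 + 16 = 353
353 = (1,3,4,5)_6 → 1⁴ + 3⁴ + 4⁴ + 5⁴ = 1 + 81 + 256 + 625 = 963  — 963 repeats.
That took 15 steps.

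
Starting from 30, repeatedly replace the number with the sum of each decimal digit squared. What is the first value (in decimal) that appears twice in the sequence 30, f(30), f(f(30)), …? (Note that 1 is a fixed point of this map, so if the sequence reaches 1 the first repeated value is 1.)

37

30 → 3² + 0² = 9 + 0 = 9
9 → 9² = 81
81 → 8² + 1² = 64 + 1 = 65
65 → 6² + 5² = 36 + 25 = 61
61 → 6² + 1² = 36 + 1 = 37
37 → 3² + 7² = 9 + 49 = 58
58 → 5² + 8² = 25 + 64 = 89
89 → 8² + 9² = 64 + 81 = 145
145 → 1² + 4² + 5² = 1 + 16 + 25 = 42
42 → 4² + 2² = 16 + 4 = 20
20 → 2² + 0² = 4 + 0 = 4
4 → 4² = 16
16 → 1² + 6² = 1 + 36 = 37  — 37 already appeared earlier.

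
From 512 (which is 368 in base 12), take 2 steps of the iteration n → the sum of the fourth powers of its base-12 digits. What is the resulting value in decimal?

98

512 = (3,6,8)_12 → 5473
5473 = (3,2,0,1)_12 → 98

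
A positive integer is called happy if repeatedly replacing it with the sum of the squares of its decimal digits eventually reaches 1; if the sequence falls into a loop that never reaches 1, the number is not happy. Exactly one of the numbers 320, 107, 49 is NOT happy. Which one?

320: 320 → 13 → 10 → 1  — reaches 1 (happy)
107: 107 → 50 → 25 → 29 → 85 → 89 → 145 → 42 → 20 → 4 → 16 → 37 → 58 → 89  — repeats 89 (not happy)
49: 49 → 97 → 130 → 10 → 1  — reaches 1 (happy)

107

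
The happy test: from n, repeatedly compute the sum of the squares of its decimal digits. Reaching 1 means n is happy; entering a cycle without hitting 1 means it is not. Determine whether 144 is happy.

144 → 1² + 4² + 4² = 33
33 → 3² + 3² = 18
18 → 1² + 8² = 65
65 → 6² + 5² = 61
61 → 6² + 1² = 37
37 → 3² + 7² = 58
58 → 5² + 8² = 89
89 → 8² + 9² = 145
145 → 1² + 4² + 5² = 42
42 → 4² + 2² = 20
20 → 2² + 0² = 4
4 → 4² = 16
16 → 1² + 6² = 37  — 37 already seen; the sequence cycles without reaching 1.

not happy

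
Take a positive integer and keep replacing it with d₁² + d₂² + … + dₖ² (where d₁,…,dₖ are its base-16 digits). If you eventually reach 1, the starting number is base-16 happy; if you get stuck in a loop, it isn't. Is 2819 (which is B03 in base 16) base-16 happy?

base-16 happy

2819 = (11,0,3)_16 → 11² + 0² + 3² = 121 + 0 + 9 = 130
130 = (8,2)_16 → 8² + 2² = 64 + 4 = 68
68 = (4,4)_16 → 4² + 4² = 16 + 16 = 32
32 = (2,0)_16 → 2² + 0² = 4 + 0 = 4
4 = (4)_16 → 4² = 16
16 = (1,0)_16 → 1² + 0² = 1 + 0 = 1  — reached 1.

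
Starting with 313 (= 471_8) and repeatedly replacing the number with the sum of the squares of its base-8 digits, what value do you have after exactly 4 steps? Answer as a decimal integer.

10

313 = (4,7,1)_8 → 4² + 7² + 1² = 66
66 = (1,0,2)_8 → 1² + 0² + 2² = 5
5 = (5)_8 → 5² = 25
25 = (3,1)_8 → 3² + 1² = 10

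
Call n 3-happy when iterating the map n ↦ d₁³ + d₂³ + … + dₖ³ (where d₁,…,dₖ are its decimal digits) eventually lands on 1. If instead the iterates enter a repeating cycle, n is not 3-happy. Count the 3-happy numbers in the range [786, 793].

1

786: 786 → 1071 → 345 → 216 → 225 → 141 → 66 → 432 → 99 → 1458 → 702 → 351 → 153 → 153  — not 3-happy
787: 787 → 1198 → 1243 → 100 → 1  — 3-happy
788: 788 → 1367 → 587 → 980 → 1241 → 74 → 407 → 407  — not 3-happy
789: 789 → 1584 → 702 → 351 → 153 → 153  — not 3-happy
790: 790 → 1072 → 352 → 160 → 217 → 352  — not 3-happy
791: 791 → 1073 → 371 → 371  — not 3-happy
792: 792 → 1080 → 513 → 153 → 153  — not 3-happy
793: 793 → 1099 → 1459 → 919 → 1459  — not 3-happy
3-happy: 787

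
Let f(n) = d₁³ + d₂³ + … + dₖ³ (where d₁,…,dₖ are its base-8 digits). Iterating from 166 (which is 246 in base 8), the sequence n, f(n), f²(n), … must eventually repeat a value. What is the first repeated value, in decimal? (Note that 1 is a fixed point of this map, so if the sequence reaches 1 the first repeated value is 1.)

166 = (2,4,6)_8 → 2³ + 4³ + 6³ = 8 + 64 + 216 = 288
288 = (4,4,0)_8 → 4³ + 4³ + 0³ = 64 + 64 + 0 = 128
128 = (2,0,0)_8 → 2³ + 0³ + 0³ = 8 + 0 + 0 = 8
8 = (1,0)_8 → 1³ + 0³ = 1 + 0 = 1  — reached the fixed point 1.
1 → 1, so 1 is the first repeated value.

1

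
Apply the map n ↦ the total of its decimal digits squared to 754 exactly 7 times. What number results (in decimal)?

89

754 → 90
90 → 81
81 → 65
65 → 61
61 → 37
37 → 58
58 → 89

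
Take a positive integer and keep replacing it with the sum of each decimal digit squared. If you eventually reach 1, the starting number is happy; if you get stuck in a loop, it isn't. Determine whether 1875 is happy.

1875 → 1² + 8² + 7² + 5² = 1 + 64 + 49 + 25 = 139
139 → 1² + 3² + 9² = 1 + 9 + 81 = 91
91 → 9² + 1² = 81 + 1 = 82
82 → 8² + 2² = 64 + 4 = 68
68 → 6² + 8² = 36 + 64 = 100
100 → 1² + 0² + 0² = 1 + 0 + 0 = 1  — reached 1.

happy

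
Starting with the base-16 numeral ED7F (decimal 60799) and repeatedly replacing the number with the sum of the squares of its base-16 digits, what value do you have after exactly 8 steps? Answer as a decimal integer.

60799 = (14,13,7,15)_16 → 14² + 13² + 7² + 15² = 196 + 169 + 49 + 225 = 639
639 = (2,7,15)_16 → 2² + 7² + 15² = 4 + 49 + 225 = 278
278 = (1,1,6)_16 → 1² + 1² + 6² = 1 + 1 + 36 = 38
38 = (2,6)_16 → 2² + 6² = 4 + 36 = 40
40 = (2,8)_16 → 2² + 8² = 4 + 64 = 68
68 = (4,4)_16 → 4² + 4² = 16 + 16 = 32
32 = (2,0)_16 → 2² + 0² = 4 + 0 = 4
4 = (4)_16 → 4² = 16

16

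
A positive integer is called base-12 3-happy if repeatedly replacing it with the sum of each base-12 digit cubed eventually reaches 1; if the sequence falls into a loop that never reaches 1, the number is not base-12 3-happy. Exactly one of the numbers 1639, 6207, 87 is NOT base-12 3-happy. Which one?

1639

1639: 1639 → 1738 → 1001 → 1672 → 1738  — repeats 1738 (not base-12 3-happy)
6207: 6207 → 398 → 745 → 134 → 1339 → 1099 → 1029 → 1073 → 593 → 190 → 1028 → 856 → 1520 → 1728 → 1  — reaches 1 (base-12 3-happy)
87: 87 → 370 → 1224 → 728 → 637 → 190 → 1028 → 856 → 1520 → 1728 → 1  — reaches 1 (base-12 3-happy)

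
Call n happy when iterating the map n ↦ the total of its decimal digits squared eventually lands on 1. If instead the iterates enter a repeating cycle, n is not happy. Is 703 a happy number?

703 → 7² + 0² + 3² = 58
58 → 5² + 8² = 89
89 → 8² + 9² = 145
145 → 1² + 4² + 5² = 42
42 → 4² + 2² = 20
20 → 2² + 0² = 4
4 → 4² = 16
16 → 1² + 6² = 37
37 → 3² + 7² = 58  — 58 already seen; the sequence cycles without reaching 1.

not happy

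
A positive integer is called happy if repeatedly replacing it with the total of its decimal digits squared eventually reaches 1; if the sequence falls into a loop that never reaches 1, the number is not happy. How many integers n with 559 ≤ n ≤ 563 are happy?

559: 559 → 131 → 11 → 2 → 4 → 16 → 37 → 58 → 89 → 145 → 42 → 20 → 4  — not happy
560: 560 → 61 → 37 → 58 → 89 → 145 → 42 → 20 → 4 → 16 → 37  — not happy
561: 561 → 62 → 40 → 16 → 37 → 58 → 89 → 145 → 42 → 20 → 4 → 16  — not happy
562: 562 → 65 → 61 → 37 → 58 → 89 → 145 → 42 → 20 → 4 → 16 → 37  — not happy
563: 563 → 70 → 49 → 97 → 130 → 10 → 1  — happy
happy: 563

1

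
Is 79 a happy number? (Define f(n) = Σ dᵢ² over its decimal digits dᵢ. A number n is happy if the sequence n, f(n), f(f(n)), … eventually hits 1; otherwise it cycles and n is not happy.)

happy

79 → 130
130 → 10
10 → 1  — reached 1.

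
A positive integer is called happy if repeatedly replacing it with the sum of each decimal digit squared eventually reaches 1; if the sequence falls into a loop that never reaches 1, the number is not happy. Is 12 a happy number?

12 → 1² + 2² = 1 + 4 = 5
5 → 5² = 25
25 → 2² + 5² = 4 + 25 = 29
29 → 2² + 9² = 4 + 81 = 85
85 → 8² + 5² = 64 + 25 = 89
89 → 8² + 9² = 64 + 81 = 145
145 → 1² + 4² + 5² = 1 + 16 + 25 = 42
42 → 4² + 2² = 16 + 4 = 20
20 → 2² + 0² = 4 + 0 = 4
4 → 4² = 16
16 → 1² + 6² = 1 + 36 = 37
37 → 3² + 7² = 9 + 49 = 58
58 → 5² + 8² = 25 + 64 = 89  — 89 already seen; the sequence cycles without reaching 1.

not happy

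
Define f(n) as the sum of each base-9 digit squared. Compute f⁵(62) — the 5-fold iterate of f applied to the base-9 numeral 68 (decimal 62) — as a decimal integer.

62 = (6,8)_9 → 100
100 = (1,2,1)_9 → 6
6 = (6)_9 → 36
36 = (4,0)_9 → 16
16 = (1,7)_9 → 50

50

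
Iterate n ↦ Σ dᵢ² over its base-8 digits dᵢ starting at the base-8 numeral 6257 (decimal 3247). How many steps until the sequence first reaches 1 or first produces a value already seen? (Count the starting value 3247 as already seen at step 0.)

3247 = (6,2,5,7)_8 → 114
114 = (1,6,2)_8 → 41
41 = (5,1)_8 → 26
26 = (3,2)_8 → 13
13 = (1,5)_8 → 26  — 26 repeats.
That took 5 steps.

5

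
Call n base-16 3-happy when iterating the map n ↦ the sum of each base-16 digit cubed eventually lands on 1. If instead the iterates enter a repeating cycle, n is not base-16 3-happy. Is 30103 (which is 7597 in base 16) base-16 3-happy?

base-16 3-happy

30103 = (7,5,9,7)_16 → 7³ + 5³ + 9³ + 7³ = 343 + 125 + 729 + 343 = 1540
1540 = (6,0,4)_16 → 6³ + 0³ + 4³ = 216 + 0 + 64 = 280
280 = (1,1,8)_16 → 1³ + 1³ + 8³ = 1 + 1 + 512 = 514
514 = (2,0,2)_16 → 2³ + 0³ + 2³ = 8 + 0 + 8 = 16
16 = (1,0)_16 → 1³ + 0³ = 1 + 0 = 1  — reached 1.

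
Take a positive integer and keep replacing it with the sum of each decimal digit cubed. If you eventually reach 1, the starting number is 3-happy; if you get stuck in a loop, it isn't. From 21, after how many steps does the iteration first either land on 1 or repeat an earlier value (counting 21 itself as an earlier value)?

21 → 2³ + 1³ = 9
9 → 9³ = 729
729 → 7³ + 2³ + 9³ = 1080
1080 → 1³ + 0³ + 8³ + 0³ = 513
513 → 5³ + 1³ + 3³ = 153
153 → 1³ + 5³ + 3³ = 153  — 153 repeats.
That took 6 steps.

6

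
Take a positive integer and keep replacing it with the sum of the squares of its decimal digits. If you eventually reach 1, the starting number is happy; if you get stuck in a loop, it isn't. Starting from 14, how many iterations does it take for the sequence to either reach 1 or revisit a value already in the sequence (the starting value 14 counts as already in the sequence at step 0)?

14 → 1² + 4² = 1 + 16 = 17
17 → 1² + 7² = 1 + 49 = 50
50 → 5² + 0² = 25 + 0 = 25
25 → 2² + 5² = 4 + 25 = 29
29 → 2² + 9² = 4 + 81 = 85
85 → 8² + 5² = 64 + 25 = 89
89 → 8² + 9² = 64 + 81 = 145
145 → 1² + 4² + 5² = 1 + 16 + 25 = 42
42 → 4² + 2² = 16 + 4 = 20
20 → 2² + 0² = 4 + 0 = 4
4 → 4² = 16
16 → 1² + 6² = 1 + 36 = 37
37 → 3² + 7² = 9 + 49 = 58
58 → 5² + 8² = 25 + 64 = 89  — 89 repeats.
That took 14 steps.

14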